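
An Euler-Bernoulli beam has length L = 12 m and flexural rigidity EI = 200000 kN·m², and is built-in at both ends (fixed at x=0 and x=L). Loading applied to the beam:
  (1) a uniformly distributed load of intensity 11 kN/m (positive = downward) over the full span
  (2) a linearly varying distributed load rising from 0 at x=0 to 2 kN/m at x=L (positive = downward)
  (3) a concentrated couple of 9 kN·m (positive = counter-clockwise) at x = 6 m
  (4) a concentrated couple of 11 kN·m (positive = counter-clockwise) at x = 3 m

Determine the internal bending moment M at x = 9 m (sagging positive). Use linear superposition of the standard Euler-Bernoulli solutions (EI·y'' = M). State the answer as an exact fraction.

M(9) = 2923/160 kN·m

Load 1 — uniform load w=11 kN/m over full span:
  M_1 = wLx/2 - wL²/12 - wx²/2 = 11·12·9/2 - 11·12²/12 - 11·9²/2 = 33/2 kN·m
Load 2 — triangular load w₀=2 kN/m (0→w₀ over full span):
  M_2 = 3w₀Lx/20 - w₀L²/30 - w₀x³/(6L) = 3·2·12·9/20 - 2·12²/30 - 2·9³/(6·12) = 51/20 kN·m
Load 3 — applied couple M₀=9 kN·m at a=6 m (b=L-a=6):
  M_3 = R_Ax - M_A - M₀  [x>a] with R_A=9/8, M_A=9/4 = (9/8)·9 - (9/4) - 9 = -9/8 kN·m
Load 4 — applied couple M₀=11 kN·m at a=3 m (b=L-a=9):
  M_4 = R_Ax - M_A - M₀  [x>a] with R_A=33/32, M_A=-33/16 = (33/32)·9 - (-33/16) - 11 = 11/32 kN·m
Superposition: M = Σ M_i = 2923/160 kN·m ≈ 18.268750 kN·m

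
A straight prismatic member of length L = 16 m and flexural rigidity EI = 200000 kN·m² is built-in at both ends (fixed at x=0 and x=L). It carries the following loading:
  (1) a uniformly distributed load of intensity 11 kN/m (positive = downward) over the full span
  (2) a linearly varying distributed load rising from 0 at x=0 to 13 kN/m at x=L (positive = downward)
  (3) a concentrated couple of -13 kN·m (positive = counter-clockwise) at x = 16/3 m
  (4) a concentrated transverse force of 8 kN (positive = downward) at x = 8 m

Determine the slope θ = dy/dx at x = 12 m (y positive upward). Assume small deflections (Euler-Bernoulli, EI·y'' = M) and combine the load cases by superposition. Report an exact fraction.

Load 1 — uniform load w=11 kN/m over full span:
  θ_1 = -wx(L-x)(L-2x)/(12EI) = -11·12·(16-12)·(16-2·12)/(12·200000) = 11/6250 rad
Load 2 — triangular load w₀=13 kN/m (0→w₀ over full span):
  θ_2 = -w₀(2x(L-x)(L-2x)(x+2L)+x²(L-x)²)/(120LEI) = -13·(2·12·(16-12)·(16-2·12)·(12+2·16)+12²·(16-12)²)/(120·16·200000) = 533/500000 rad
Load 3 — applied couple M₀=-13 kN·m at a=16/3 m (b=L-a=32/3):
  θ_3 = (R_Ax²/2 - M_Ax - M₀(x-a))/EI  [x>a] with R_A=-13/12, M_A=0 = ((-13/12)·12²/2 - 0·12 - (-13)·(12-(16/3)))/200000 = 13/300000 rad
Load 4 — point force P=8 kN at a=8 m (b=L-a=8):
  θ_4 = Pa²(L-x)(2bL-(3b+a)(L-x))/(2L³EI)  [x>a] = 8·8²·(16-12)·(2·8·16-(3·8+8)·(16-12))/(2·16³·200000) = 1/6250 rad
Superposition: θ = Σ θ_i = 142/46875 rad ≈ 0.003029 rad

θ(12) = 142/46875 rad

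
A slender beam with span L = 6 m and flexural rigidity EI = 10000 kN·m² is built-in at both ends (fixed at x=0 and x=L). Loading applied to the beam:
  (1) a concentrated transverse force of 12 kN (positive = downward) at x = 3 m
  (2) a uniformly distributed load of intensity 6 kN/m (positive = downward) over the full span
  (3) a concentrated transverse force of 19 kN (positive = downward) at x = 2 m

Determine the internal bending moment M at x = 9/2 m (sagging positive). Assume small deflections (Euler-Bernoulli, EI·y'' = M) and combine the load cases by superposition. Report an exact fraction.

Load 1 — point force P=12 kN at a=3 m (b=L-a=3):
  M_1 = Pa²(a+3b)(L-x)/L³ - Pa²b/L²  [x>a] = 12·3²·(3+3·3)·(6-(9/2))/6³ - 12·3²·3/6² = 0 kN·m
Load 2 — uniform load w=6 kN/m over full span:
  M_2 = wLx/2 - wL²/12 - wx²/2 = 6·6·(9/2)/2 - 6·6²/12 - 6·(9/2)²/2 = 9/4 kN·m
Load 3 — point force P=19 kN at a=2 m (b=L-a=4):
  M_3 = Pa²(a+3b)(L-x)/L³ - Pa²b/L²  [x>a] = 19·2²·(2+3·4)·(6-(9/2))/6³ - 19·2²·4/6² = -19/18 kN·m
Superposition: M = Σ M_i = 43/36 kN·m ≈ 1.194444 kN·m

M(9/2) = 43/36 kN·m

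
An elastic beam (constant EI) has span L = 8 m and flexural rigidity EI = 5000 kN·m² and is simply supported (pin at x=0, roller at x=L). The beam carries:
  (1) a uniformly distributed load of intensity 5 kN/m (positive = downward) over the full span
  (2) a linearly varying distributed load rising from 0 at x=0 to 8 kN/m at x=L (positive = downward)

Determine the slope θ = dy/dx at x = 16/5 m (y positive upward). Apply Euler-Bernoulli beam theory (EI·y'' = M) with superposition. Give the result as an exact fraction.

θ(16/5) = -42872/3515625 rad

Load 1 — uniform load w=5 kN/m over full span:
  θ_1 = -w(L³-6Lx²+4x³)/(24EI) = -5·(8³-6·8·(16/5)²+4·(16/5)³)/(24·5000) = -296/46875 rad
Load 2 — triangular load w₀=8 kN/m (0→w₀ over full span):
  θ_2 = -w₀(7L⁴-30L²x²+15x⁴)/(360LEI) = -8·(7·8⁴-30·8²·(16/5)²+15·(16/5)⁴)/(360·8·5000) = -20672/3515625 rad
Superposition: θ = Σ θ_i = -42872/3515625 rad ≈ -0.012195 rad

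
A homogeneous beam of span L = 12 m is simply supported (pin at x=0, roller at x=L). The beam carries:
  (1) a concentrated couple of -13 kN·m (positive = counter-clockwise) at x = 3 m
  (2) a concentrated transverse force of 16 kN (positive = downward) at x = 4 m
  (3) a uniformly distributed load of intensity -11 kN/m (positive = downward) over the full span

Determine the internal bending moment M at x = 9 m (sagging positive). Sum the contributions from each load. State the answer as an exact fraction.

M(9) = -517/4 kN·m

Load 1 — applied couple M₀=-13 kN·m at a=3 m (b=L-a=9):
  M_1 = M₀x/L - M₀  [x>a] = (-13)·9/12 - (-13) = 13/4 kN·m
Load 2 — point force P=16 kN at a=4 m (b=L-a=8):
  M_2 = Pa(L-x)/L  [x>a] = 16·4·(12-9)/12 = 16 kN·m
Load 3 — uniform load w=-11 kN/m over full span:
  M_3 = wx(L-x)/2 = (-11)·9·(12-9)/2 = -297/2 kN·m
Superposition: M = Σ M_i = -517/4 kN·m ≈ -129.250000 kN·m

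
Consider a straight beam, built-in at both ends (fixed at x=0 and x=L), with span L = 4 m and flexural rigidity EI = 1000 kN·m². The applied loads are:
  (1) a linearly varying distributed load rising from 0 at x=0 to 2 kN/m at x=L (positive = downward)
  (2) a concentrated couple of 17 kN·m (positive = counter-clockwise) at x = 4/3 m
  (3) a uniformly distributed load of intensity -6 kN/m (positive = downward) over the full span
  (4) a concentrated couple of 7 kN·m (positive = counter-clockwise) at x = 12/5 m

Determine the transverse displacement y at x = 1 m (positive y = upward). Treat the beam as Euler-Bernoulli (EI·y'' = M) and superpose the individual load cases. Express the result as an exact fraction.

Load 1 — triangular load w₀=2 kN/m (0→w₀ over full span):
  y_1 = -w₀x²(L-x)²(x+2L)/(120LEI) = -2·1²·(4-1)²·(1+2·4)/(120·4·1000) = -27/80000 m
Load 2 — applied couple M₀=17 kN·m at a=4/3 m (b=L-a=8/3):
  y_2 = (R_Ax³/6 - M_Ax²/2)/EI  [x≤a] with R_A=17/3, M_A=0 = ((17/3)·1³/6 - 0·1²/2)/1000 = 17/18000 m
Load 3 — uniform load w=-6 kN/m over full span:
  y_3 = -wx²(L-x)²/(24EI) = -(-6)·1²·(4-1)²/(24·1000) = 9/4000 m
Load 4 — applied couple M₀=7 kN·m at a=12/5 m (b=L-a=8/5):
  y_4 = (R_Ax³/6 - M_Ax²/2)/EI  [x≤a] with R_A=63/25, M_A=56/25 = ((63/25)·1³/6 - (56/25)·1²/2)/1000 = -7/10000 m
Superposition: y = Σ y_i = 1553/720000 m ≈ 0.002157 m

y(1) = 1553/720000 m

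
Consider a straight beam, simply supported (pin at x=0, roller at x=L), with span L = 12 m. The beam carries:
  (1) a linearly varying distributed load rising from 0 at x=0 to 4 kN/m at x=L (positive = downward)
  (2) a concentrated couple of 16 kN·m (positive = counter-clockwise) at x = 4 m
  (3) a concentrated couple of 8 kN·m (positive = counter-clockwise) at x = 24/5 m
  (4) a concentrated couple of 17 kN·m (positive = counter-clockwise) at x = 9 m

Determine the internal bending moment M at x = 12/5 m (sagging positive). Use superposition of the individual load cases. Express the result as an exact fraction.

M(12/5) = 3329/125 kN·m

Load 1 — triangular load w₀=4 kN/m (0→w₀ over full span):
  M_1 = w₀Lx/6 - w₀x³/(6L) = 4·12·(12/5)/6 - 4·(12/5)³/(6·12) = 2304/125 kN·m
Load 2 — applied couple M₀=16 kN·m at a=4 m (b=L-a=8):
  M_2 = M₀x/L  [x≤a] = 16·(12/5)/12 = 16/5 kN·m
Load 3 — applied couple M₀=8 kN·m at a=24/5 m (b=L-a=36/5):
  M_3 = M₀x/L  [x≤a] = 8·(12/5)/12 = 8/5 kN·m
Load 4 — applied couple M₀=17 kN·m at a=9 m (b=L-a=3):
  M_4 = M₀x/L  [x≤a] = 17·(12/5)/12 = 17/5 kN·m
Superposition: M = Σ M_i = 3329/125 kN·m ≈ 26.632000 kN·m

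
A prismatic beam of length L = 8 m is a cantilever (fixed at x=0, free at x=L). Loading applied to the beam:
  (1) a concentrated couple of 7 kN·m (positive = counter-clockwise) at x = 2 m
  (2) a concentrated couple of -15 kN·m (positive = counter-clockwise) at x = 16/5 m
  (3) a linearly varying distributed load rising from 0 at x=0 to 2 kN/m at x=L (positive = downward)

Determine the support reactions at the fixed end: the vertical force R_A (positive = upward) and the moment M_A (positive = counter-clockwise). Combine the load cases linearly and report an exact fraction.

R_A = 8 kN, M_A = 152/3 kN·m

Load 1 — applied couple M₀=7 kN·m at a=2 m (b=L-a=6):
  R_A = 0 kN
  M_A = -M₀ = -7 kN·m
Load 2 — applied couple M₀=-15 kN·m at a=16/5 m (b=L-a=24/5):
  R_A = 0 kN
  M_A = -M₀ = -(-15) = 15 kN·m
Load 3 — triangular load w₀=2 kN/m (0→w₀ over full span):
  R_A = w₀L/2 = 2·8/2 = 8 kN
  M_A = w₀L²/3 = 2·8²/3 = 128/3 kN·m
Superposition: R_A = 8 kN, M_A = 152/3 kN·m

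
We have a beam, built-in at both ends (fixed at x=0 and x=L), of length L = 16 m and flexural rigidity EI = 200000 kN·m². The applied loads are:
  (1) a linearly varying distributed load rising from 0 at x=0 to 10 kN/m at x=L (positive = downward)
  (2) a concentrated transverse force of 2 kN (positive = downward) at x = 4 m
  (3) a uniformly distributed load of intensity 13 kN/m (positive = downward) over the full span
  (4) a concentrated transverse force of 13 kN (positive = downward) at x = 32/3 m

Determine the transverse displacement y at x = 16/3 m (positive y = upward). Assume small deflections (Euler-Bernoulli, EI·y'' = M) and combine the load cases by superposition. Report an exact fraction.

y(16/3) = -17348/1366875 m

Load 1 — triangular load w₀=10 kN/m (0→w₀ over full span):
  y_1 = -w₀x²(L-x)²(x+2L)/(120LEI) = -10·(16/3)²·(16-(16/3))²·((16/3)+2·16)/(120·16·200000) = -7168/2278125 m
Load 2 — point force P=2 kN at a=4 m (b=L-a=12):
  y_2 = -Pa²(L-x)²(3bL-(3b+a)(L-x))/(6L³EI)  [x>a] = -2·4²·(16-(16/3))²·(3·12·16-(3·12+4)·(16-(16/3)))/(6·16³·200000) = -28/253125 m
Load 3 — uniform load w=13 kN/m over full span:
  y_3 = -wx²(L-x)²/(24EI) = -13·(16/3)²·(16-(16/3))²/(24·200000) = -6656/759375 m
Load 4 — point force P=13 kN at a=32/3 m (b=L-a=16/3):
  y_4 = -Pb²x²(3aL-(3a+b)x)/(6L³EI)  [x≤a] = -13·(16/3)²·(16/3)²·(3·(32/3)·16-(3·(32/3)+(16/3))·(16/3))/(6·16³·200000) = -4576/6834375 m
Superposition: y = Σ y_i = -17348/1366875 m ≈ -0.012692 m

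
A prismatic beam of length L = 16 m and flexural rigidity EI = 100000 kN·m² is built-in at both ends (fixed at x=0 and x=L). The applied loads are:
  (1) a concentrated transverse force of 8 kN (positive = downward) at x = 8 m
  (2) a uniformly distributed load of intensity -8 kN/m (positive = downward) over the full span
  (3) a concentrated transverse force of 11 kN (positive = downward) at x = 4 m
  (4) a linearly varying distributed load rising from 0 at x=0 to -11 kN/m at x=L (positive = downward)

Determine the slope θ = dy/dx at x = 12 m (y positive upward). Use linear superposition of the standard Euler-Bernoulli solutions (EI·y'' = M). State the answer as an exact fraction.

θ(12) = -7703/2000000 rad

Load 1 — point force P=8 kN at a=8 m (b=L-a=8):
  θ_1 = Pa²(L-x)(2bL-(3b+a)(L-x))/(2L³EI)  [x>a] = 8·8²·(16-12)·(2·8·16-(3·8+8)·(16-12))/(2·16³·100000) = 1/3125 rad
Load 2 — uniform load w=-8 kN/m over full span:
  θ_2 = -wx(L-x)(L-2x)/(12EI) = -(-8)·12·(16-12)·(16-2·12)/(12·100000) = -8/3125 rad
Load 3 — point force P=11 kN at a=4 m (b=L-a=12):
  θ_3 = Pa²(L-x)(2bL-(3b+a)(L-x))/(2L³EI)  [x>a] = 11·4²·(16-12)·(2·12·16-(3·12+4)·(16-12))/(2·16³·100000) = 77/400000 rad
Load 4 — triangular load w₀=-11 kN/m (0→w₀ over full span):
  θ_4 = -w₀(2x(L-x)(L-2x)(x+2L)+x²(L-x)²)/(120LEI) = -(-11)·(2·12·(16-12)·(16-2·12)·(12+2·16)+12²·(16-12)²)/(120·16·100000) = -451/250000 rad
Superposition: θ = Σ θ_i = -7703/2000000 rad ≈ -0.003851 rad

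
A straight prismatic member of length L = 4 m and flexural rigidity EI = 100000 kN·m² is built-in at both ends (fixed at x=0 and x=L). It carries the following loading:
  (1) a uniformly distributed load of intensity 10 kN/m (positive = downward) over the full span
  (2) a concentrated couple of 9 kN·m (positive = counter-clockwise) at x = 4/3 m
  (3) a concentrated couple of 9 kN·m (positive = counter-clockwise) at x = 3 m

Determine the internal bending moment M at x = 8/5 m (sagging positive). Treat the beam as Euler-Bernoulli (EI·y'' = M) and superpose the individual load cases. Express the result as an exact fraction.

M(8/5) = 697/240 kN·m

Load 1 — uniform load w=10 kN/m over full span:
  M_1 = wLx/2 - wL²/12 - wx²/2 = 10·4·(8/5)/2 - 10·4²/12 - 10·(8/5)²/2 = 88/15 kN·m
Load 2 — applied couple M₀=9 kN·m at a=4/3 m (b=L-a=8/3):
  M_2 = R_Ax - M_A - M₀  [x>a] with R_A=3, M_A=0 = 3·(8/5) - 0 - 9 = -21/5 kN·m
Load 3 — applied couple M₀=9 kN·m at a=3 m (b=L-a=1):
  M_3 = R_Ax - M_A  [x≤a] with R_A=81/32, M_A=45/16 = (81/32)·(8/5) - (45/16) = 99/80 kN·m
Superposition: M = Σ M_i = 697/240 kN·m ≈ 2.904167 kN·m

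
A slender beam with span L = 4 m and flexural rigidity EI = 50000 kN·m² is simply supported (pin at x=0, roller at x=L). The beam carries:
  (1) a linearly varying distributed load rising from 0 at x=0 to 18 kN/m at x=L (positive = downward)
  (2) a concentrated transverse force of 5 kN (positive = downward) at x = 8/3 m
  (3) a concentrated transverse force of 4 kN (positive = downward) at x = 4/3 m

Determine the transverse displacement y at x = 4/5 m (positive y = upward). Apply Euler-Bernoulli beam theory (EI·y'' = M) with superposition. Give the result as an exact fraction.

y(4/5) = -1808222/3955078125 m

Load 1 — triangular load w₀=18 kN/m (0→w₀ over full span):
  y_1 = -w₀x(7L⁴-10L²x²+3x⁴)/(360LEI) = -18·(4/5)·(7·4⁴-10·4²·(4/5)²+3·(4/5)⁴)/(360·4·50000) = -16512/48828125 m
Load 2 — point force P=5 kN at a=8/3 m (b=L-a=4/3):
  y_2 = -Pbx(L²-b²-x²)/(6LEI)  [x≤a] = -5·(4/3)·(4/5)·(4²-(4/3)²-(4/5)²)/(6·4·50000) = -382/6328125 m
Load 3 — point force P=4 kN at a=4/3 m (b=L-a=8/3):
  y_3 = -Pbx(L²-b²-x²)/(6LEI)  [x≤a] = -4·(8/3)·(4/5)·(4²-(8/3)²-(4/5)²)/(6·4·50000) = -1856/31640625 m
Superposition: y = Σ y_i = -1808222/3955078125 m ≈ -0.000457 m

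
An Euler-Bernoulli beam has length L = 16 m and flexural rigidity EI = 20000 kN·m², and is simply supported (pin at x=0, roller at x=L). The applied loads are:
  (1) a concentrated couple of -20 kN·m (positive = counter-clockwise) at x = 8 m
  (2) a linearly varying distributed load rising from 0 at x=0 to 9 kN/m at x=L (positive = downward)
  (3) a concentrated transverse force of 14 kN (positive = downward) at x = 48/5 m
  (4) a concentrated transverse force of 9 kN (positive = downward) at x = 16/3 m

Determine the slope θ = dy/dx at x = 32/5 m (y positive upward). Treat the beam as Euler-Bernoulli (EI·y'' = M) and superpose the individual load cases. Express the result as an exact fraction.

Load 1 — applied couple M₀=-20 kN·m at a=8 m (b=L-a=8):
  θ_1 = (M₀x²/(2L)+C₁)/EI  [x≤a] with C₁=M₀(3b²-L²)/(6L)=40/3 = ((-20)·(32/5)²/(2·16)+(40/3))/20000 = -23/37500 rad
Load 2 — triangular load w₀=9 kN/m (0→w₀ over full span):
  θ_2 = -w₀(7L⁴-30L²x²+15x⁴)/(360LEI) = -9·(7·16⁴-30·16²·(32/5)²+15·(32/5)⁴)/(360·16·20000) = -5168/390625 rad
Load 3 — point force P=14 kN at a=48/5 m (b=L-a=32/5):
  θ_3 = -Pb(L²-b²-3x²)/(6LEI)  [x≤a] = -14·(32/5)·(16²-(32/5)²-3·(32/5)²)/(6·16·20000) = -336/78125 rad
Load 4 — point force P=9 kN at a=16/3 m (b=L-a=32/3):
  θ_4 = -Pa(2L²-6Lx+3x²+a²)/(6LEI)  [x>a] = -9·(16/3)·(2·16²-6·16·(32/5)+3·(32/5)²+(16/3)²)/(6·16·20000) = -172/140625 rad
Superposition: θ = Σ θ_i = -272353/14062500 rad ≈ -0.019367 rad

θ(32/5) = -272353/14062500 rad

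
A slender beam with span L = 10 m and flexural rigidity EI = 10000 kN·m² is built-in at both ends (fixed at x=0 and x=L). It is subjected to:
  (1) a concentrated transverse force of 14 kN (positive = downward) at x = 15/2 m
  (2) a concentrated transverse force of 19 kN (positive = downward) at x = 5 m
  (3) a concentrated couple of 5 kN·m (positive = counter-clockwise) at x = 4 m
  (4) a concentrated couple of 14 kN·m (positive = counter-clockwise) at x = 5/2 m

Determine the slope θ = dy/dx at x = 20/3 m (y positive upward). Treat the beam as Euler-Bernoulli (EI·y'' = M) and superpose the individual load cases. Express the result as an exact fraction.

Load 1 — point force P=14 kN at a=15/2 m (b=L-a=5/2):
  θ_1 = -Pb²x(2aL-(3a+b)x)/(2L³EI)  [x≤a] = -14·(5/2)²·(20/3)·(2·(15/2)·10-(3·(15/2)+(5/2))·(20/3))/(2·10³·10000) = 7/14400 rad
Load 2 — point force P=19 kN at a=5 m (b=L-a=5):
  θ_2 = Pa²(L-x)(2bL-(3b+a)(L-x))/(2L³EI)  [x>a] = 19·5²·(10-(20/3))·(2·5·10-(3·5+5)·(10-(20/3)))/(2·10³·10000) = 19/7200 rad
Load 3 — applied couple M₀=5 kN·m at a=4 m (b=L-a=6):
  θ_3 = (R_Ax²/2 - M_Ax - M₀(x-a))/EI  [x>a] with R_A=18/25, M_A=3/5 = ((18/25)·(20/3)²/2 - (3/5)·(20/3) - 5·((20/3)-4))/10000 = -1/7500 rad
Load 4 — applied couple M₀=14 kN·m at a=5/2 m (b=L-a=15/2):
  θ_4 = (R_Ax²/2 - M_Ax - M₀(x-a))/EI  [x>a] with R_A=63/40, M_A=-21/8 = ((63/40)·(20/3)²/2 - (-21/8)·(20/3) - 14·((20/3)-(5/2)))/10000 = -7/12000 rad
Superposition: θ = Σ θ_i = 289/120000 rad ≈ 0.002408 rad

θ(20/3) = 289/120000 rad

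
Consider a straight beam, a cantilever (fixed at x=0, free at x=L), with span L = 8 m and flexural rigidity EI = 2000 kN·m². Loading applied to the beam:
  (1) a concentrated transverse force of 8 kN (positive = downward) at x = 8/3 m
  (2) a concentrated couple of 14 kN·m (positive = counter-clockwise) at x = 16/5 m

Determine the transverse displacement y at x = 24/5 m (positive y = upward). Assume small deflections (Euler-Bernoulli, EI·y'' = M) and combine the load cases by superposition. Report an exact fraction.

Load 1 — point force P=8 kN at a=8/3 m (b=L-a=16/3):
  y_1 = -Pa²(3x-a)/(6EI)  [x>a] = -8·(8/3)²·(3·(24/5)-(8/3))/(6·2000) = -2816/50625 m
Load 2 — applied couple M₀=14 kN·m at a=16/5 m (b=L-a=24/5):
  y_2 = M₀a(2x-a)/(2EI)  [x>a] = 14·(16/5)·(2·(24/5)-(16/5))/(2·2000) = 224/3125 m
Superposition: y = Σ y_i = 4064/253125 m ≈ 0.016055 m

y(24/5) = 4064/253125 m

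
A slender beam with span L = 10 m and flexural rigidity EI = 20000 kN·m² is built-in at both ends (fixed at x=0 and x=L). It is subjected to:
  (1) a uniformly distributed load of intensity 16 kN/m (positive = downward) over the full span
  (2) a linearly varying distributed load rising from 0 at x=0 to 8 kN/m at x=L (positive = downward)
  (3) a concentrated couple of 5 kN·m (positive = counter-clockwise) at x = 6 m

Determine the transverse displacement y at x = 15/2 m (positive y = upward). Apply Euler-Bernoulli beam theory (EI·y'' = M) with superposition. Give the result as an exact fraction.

y(15/2) = -153/10240 m

Load 1 — uniform load w=16 kN/m over full span:
  y_1 = -wx²(L-x)²/(24EI) = -16·(15/2)²·(10-(15/2))²/(24·20000) = -3/256 m
Load 2 — triangular load w₀=8 kN/m (0→w₀ over full span):
  y_2 = -w₀x²(L-x)²(x+2L)/(120LEI) = -8·(15/2)²·(10-(15/2))²·((15/2)+2·10)/(120·10·20000) = -33/10240 m
Load 3 — applied couple M₀=5 kN·m at a=6 m (b=L-a=4):
  y_3 = (R_Ax³/6 - M_Ax²/2 - M₀(x-a)²/2)/EI  [x>a] with R_A=18/25, M_A=8/5 = ((18/25)·(15/2)³/6 - (8/5)·(15/2)²/2 - 5·((15/2)-6)²/2)/20000 = 0 m
Superposition: y = Σ y_i = -153/10240 m ≈ -0.014941 m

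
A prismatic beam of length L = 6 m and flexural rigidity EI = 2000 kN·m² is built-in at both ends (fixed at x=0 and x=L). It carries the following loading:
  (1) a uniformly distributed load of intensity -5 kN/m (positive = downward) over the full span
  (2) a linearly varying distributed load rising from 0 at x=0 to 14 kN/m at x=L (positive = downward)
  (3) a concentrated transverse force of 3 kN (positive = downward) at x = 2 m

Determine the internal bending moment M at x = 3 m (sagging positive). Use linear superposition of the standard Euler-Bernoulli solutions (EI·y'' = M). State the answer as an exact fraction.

Load 1 — uniform load w=-5 kN/m over full span:
  M_1 = wLx/2 - wL²/12 - wx²/2 = (-5)·6·3/2 - (-5)·6²/12 - (-5)·3²/2 = -15/2 kN·m
Load 2 — triangular load w₀=14 kN/m (0→w₀ over full span):
  M_2 = 3w₀Lx/20 - w₀L²/30 - w₀x³/(6L) = 3·14·6·3/20 - 14·6²/30 - 14·3³/(6·6) = 21/2 kN·m
Load 3 — point force P=3 kN at a=2 m (b=L-a=4):
  M_3 = Pa²(a+3b)(L-x)/L³ - Pa²b/L²  [x>a] = 3·2²·(2+3·4)·(6-3)/6³ - 3·2²·4/6² = 1 kN·m
Superposition: M = Σ M_i = 4 kN·m ≈ 4.000000 kN·m

M(3) = 4 kN·m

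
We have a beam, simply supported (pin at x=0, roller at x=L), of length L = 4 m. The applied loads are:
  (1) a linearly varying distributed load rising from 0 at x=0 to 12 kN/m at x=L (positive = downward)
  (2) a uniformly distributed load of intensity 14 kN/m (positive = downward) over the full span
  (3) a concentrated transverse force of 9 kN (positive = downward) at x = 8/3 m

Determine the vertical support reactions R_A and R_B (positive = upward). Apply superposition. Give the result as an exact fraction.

Load 1 — triangular load w₀=12 kN/m (0→w₀ over full span):
  R_A = w₀L/6 = 12·4/6 = 8 kN
  R_B = w₀L/3 = 12·4/3 = 16 kN
Load 2 — uniform load w=14 kN/m over full span:
  R_A = wL/2 = 14·4/2 = 28 kN
  R_B = wL/2 = 14·4/2 = 28 kN
Load 3 — point force P=9 kN at a=8/3 m (b=L-a=4/3):
  R_A = Pb/L = 9·(4/3)/4 = 3 kN
  R_B = Pa/L = 9·(8/3)/4 = 6 kN
Superposition: R_A = 39 kN, R_B = 50 kN

R_A = 39 kN, R_B = 50 kN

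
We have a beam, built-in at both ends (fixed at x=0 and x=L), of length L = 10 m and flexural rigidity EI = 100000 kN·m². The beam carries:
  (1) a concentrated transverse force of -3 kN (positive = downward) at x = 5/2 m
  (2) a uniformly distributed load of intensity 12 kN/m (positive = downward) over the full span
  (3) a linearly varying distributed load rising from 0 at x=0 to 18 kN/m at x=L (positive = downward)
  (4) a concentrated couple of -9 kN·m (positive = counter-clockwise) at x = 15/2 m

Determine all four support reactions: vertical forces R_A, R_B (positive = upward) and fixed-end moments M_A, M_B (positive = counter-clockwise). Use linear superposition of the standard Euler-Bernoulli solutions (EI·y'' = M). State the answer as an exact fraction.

R_A = 13353/160 kN, M_A = 4895/32 kN·m, R_B = 19767/160 kN, M_B = -5981/32 kN·m

Load 1 — point force P=-3 kN at a=5/2 m (b=L-a=15/2):
  R_A = Pb²(3a+b)/L³ = (-3)·(15/2)²·(3·(5/2)+(15/2))/10³ = -81/32 kN
  M_A = Pab²/L² = (-3)·(5/2)·(15/2)²/10² = -135/32 kN·m
  R_B = Pa²(a+3b)/L³ = (-3)·(5/2)²·((5/2)+3·(15/2))/10³ = -15/32 kN
  M_B = -Pa²b/L² = -(-3)·(5/2)²·(15/2)/10² = 45/32 kN·m
Load 2 — uniform load w=12 kN/m over full span:
  R_A = wL/2 = 12·10/2 = 60 kN
  M_A = wL²/12 = 12·10²/12 = 100 kN·m
  R_B = wL/2 = 12·10/2 = 60 kN
  M_B = -wL²/12 = -12·10²/12 = -100 kN·m
Load 3 — triangular load w₀=18 kN/m (0→w₀ over full span):
  R_A = 3w₀L/20 = 3·18·10/20 = 27 kN
  M_A = w₀L²/30 = 18·10²/30 = 60 kN·m
  R_B = 7w₀L/20 = 7·18·10/20 = 63 kN
  M_B = -w₀L²/20 = -18·10²/20 = -90 kN·m
Load 4 — applied couple M₀=-9 kN·m at a=15/2 m (b=L-a=5/2):
  R_A = 6M₀ab/L³ = 6·(-9)·(15/2)·(5/2)/10³ = -81/80 kN
  M_A = M₀b(2a-b)/L² = (-9)·(5/2)·(2·(15/2)-(5/2))/10² = -45/16 kN·m
  R_B = -6M₀ab/L³ = -6·(-9)·(15/2)·(5/2)/10³ = 81/80 kN
  M_B = M₀a(2b-a)/L² = (-9)·(15/2)·(2·(5/2)-(15/2))/10² = 27/16 kN·m
Superposition: R_A = 13353/160 kN, M_A = 4895/32 kN·m, R_B = 19767/160 kN, M_B = -5981/32 kN·m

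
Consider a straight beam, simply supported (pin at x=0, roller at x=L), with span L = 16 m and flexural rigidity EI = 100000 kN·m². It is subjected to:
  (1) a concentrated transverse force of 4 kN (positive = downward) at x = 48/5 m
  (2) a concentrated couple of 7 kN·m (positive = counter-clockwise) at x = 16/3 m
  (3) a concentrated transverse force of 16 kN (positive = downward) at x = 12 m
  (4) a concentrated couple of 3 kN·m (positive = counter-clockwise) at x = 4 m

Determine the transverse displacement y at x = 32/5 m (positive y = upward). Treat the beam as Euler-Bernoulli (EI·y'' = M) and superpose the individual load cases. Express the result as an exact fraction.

y(32/5) = -82549/7812500 m

Load 1 — point force P=4 kN at a=48/5 m (b=L-a=32/5):
  y_1 = -Pbx(L²-b²-x²)/(6LEI)  [x≤a] = -4·(32/5)·(32/5)·(16²-(32/5)²-(32/5)²)/(6·16·100000) = -17408/5859375 m
Load 2 — applied couple M₀=7 kN·m at a=16/3 m (b=L-a=32/3):
  y_2 = (M₀x³/(6L)-M₀(x-a)²/2+C₁x)/EI  [x>a] with C₁=M₀(3b²-L²)/(6L)=56/9 = (7·(32/5)³/(6·16)-7·((32/5)-(16/3))²/2+(56/9)·(32/5))/100000 = 644/1171875 m
Load 3 — point force P=16 kN at a=12 m (b=L-a=4):
  y_3 = -Pbx(L²-b²-x²)/(6LEI)  [x≤a] = -16·4·(32/5)·(16²-4²-(32/5)²)/(6·16·100000) = -9952/1171875 m
Load 4 — applied couple M₀=3 kN·m at a=4 m (b=L-a=12):
  y_4 = (M₀x³/(6L)-M₀(x-a)²/2+C₁x)/EI  [x>a] with C₁=M₀(3b²-L²)/(6L)=11/2 = (3·(32/5)³/(6·16)-3·((32/5)-4)²/2+(11/2)·(32/5))/100000 = 543/1562500 m
Superposition: y = Σ y_i = -82549/7812500 m ≈ -0.010566 m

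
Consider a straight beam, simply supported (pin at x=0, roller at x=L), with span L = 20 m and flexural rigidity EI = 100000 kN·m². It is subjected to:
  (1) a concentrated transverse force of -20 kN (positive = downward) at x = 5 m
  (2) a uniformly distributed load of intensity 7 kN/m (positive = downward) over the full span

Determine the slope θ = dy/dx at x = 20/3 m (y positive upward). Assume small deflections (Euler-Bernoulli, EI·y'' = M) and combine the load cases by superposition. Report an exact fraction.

Load 1 — point force P=-20 kN at a=5 m (b=L-a=15):
  θ_1 = -Pa(2L²-6Lx+3x²+a²)/(6LEI)  [x>a] = -(-20)·5·(2·20²-6·20·(20/3)+3·(20/3)²+5²)/(6·20·100000) = 19/14400 rad
Load 2 — uniform load w=7 kN/m over full span:
  θ_2 = -w(L³-6Lx²+4x³)/(24EI) = -7·(20³-6·20·(20/3)²+4·(20/3)³)/(24·100000) = -91/8100 rad
Superposition: θ = Σ θ_i = -257/25920 rad ≈ -0.009915 rad

θ(20/3) = -257/25920 rad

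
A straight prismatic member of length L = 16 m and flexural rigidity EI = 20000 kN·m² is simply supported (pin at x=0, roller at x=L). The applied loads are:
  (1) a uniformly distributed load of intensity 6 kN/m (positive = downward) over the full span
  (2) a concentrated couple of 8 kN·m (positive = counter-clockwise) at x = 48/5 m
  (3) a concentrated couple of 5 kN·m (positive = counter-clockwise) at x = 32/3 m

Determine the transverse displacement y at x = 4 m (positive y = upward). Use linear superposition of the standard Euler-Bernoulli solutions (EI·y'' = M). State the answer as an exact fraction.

Load 1 — uniform load w=6 kN/m over full span:
  y_1 = -wx(L³-2Lx²+x³)/(24EI) = -6·4·(16³-2·16·4²+4³)/(24·20000) = -114/625 m
Load 2 — applied couple M₀=8 kN·m at a=48/5 m (b=L-a=32/5):
  y_2 = (M₀x³/(6L)+C₁x)/EI  [x≤a] with C₁=M₀(3b²-L²)/(6L)=-832/75 = (8·4³/(6·16)+(-832/75)·4)/20000 = -61/31250 m
Load 3 — applied couple M₀=5 kN·m at a=32/3 m (b=L-a=16/3):
  y_3 = (M₀x³/(6L)+C₁x)/EI  [x≤a] with C₁=M₀(3b²-L²)/(6L)=-80/9 = (5·4³/(6·16)+(-80/9)·4)/20000 = -29/18000 m
Superposition: y = Σ y_i = -418417/2250000 m ≈ -0.185963 m

y(4) = -418417/2250000 m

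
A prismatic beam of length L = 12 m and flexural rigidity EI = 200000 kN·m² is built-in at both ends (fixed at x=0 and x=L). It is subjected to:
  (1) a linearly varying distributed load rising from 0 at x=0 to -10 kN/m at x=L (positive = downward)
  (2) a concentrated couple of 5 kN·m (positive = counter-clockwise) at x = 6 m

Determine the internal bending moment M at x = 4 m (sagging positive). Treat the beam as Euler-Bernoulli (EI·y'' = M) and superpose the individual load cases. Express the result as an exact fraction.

M(4) = -499/36 kN·m

Load 1 — triangular load w₀=-10 kN/m (0→w₀ over full span):
  M_1 = 3w₀Lx/20 - w₀L²/30 - w₀x³/(6L) = 3·(-10)·12·4/20 - (-10)·12²/30 - (-10)·4³/(6·12) = -136/9 kN·m
Load 2 — applied couple M₀=5 kN·m at a=6 m (b=L-a=6):
  M_2 = R_Ax - M_A  [x≤a] with R_A=5/8, M_A=5/4 = (5/8)·4 - (5/4) = 5/4 kN·m
Superposition: M = Σ M_i = -499/36 kN·m ≈ -13.861111 kN·m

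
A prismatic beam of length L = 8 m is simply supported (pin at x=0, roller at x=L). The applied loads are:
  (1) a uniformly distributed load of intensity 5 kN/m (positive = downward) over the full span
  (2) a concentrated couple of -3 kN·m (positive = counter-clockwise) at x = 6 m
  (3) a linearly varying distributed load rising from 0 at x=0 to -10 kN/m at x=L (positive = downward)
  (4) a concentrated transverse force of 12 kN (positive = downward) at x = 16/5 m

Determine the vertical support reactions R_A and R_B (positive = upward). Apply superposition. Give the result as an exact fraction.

Load 1 — uniform load w=5 kN/m over full span:
  R_A = wL/2 = 5·8/2 = 20 kN
  R_B = wL/2 = 5·8/2 = 20 kN
Load 2 — applied couple M₀=-3 kN·m at a=6 m (b=L-a=2):
  R_A = M₀/L = (-3)/8 = -3/8 kN
  R_B = -M₀/L = -(-3)/8 = 3/8 kN
Load 3 — triangular load w₀=-10 kN/m (0→w₀ over full span):
  R_A = w₀L/6 = (-10)·8/6 = -40/3 kN
  R_B = w₀L/3 = (-10)·8/3 = -80/3 kN
Load 4 — point force P=12 kN at a=16/5 m (b=L-a=24/5):
  R_A = Pb/L = 12·(24/5)/8 = 36/5 kN
  R_B = Pa/L = 12·(16/5)/8 = 24/5 kN
Superposition: R_A = 1619/120 kN, R_B = -179/120 kN

R_A = 1619/120 kN, R_B = -179/120 kN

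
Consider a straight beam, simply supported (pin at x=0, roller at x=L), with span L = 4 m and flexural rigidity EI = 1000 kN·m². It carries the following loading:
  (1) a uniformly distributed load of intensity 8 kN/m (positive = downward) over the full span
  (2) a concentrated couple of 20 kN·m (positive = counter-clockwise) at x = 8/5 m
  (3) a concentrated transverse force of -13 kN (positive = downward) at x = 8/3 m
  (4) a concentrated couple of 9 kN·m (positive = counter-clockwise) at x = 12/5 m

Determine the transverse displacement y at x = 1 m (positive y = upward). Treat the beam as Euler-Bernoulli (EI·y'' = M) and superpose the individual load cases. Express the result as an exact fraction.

y(1) = -166789/16200000 m

Load 1 — uniform load w=8 kN/m over full span:
  y_1 = -wx(L³-2Lx²+x³)/(24EI) = -8·1·(4³-2·4·1²+1³)/(24·1000) = -19/1000 m
Load 2 — applied couple M₀=20 kN·m at a=8/5 m (b=L-a=12/5):
  y_2 = (M₀x³/(6L)+C₁x)/EI  [x≤a] with C₁=M₀(3b²-L²)/(6L)=16/15 = (20·1³/(6·4)+(16/15)·1)/1000 = 19/10000 m
Load 3 — point force P=-13 kN at a=8/3 m (b=L-a=4/3):
  y_3 = -Pbx(L²-b²-x²)/(6LEI)  [x≤a] = -(-13)·(4/3)·1·(4²-(4/3)²-1²)/(6·4·1000) = 1547/162000 m
Load 4 — applied couple M₀=9 kN·m at a=12/5 m (b=L-a=8/5):
  y_4 = (M₀x³/(6L)+C₁x)/EI  [x≤a] with C₁=M₀(3b²-L²)/(6L)=-78/25 = (9·1³/(6·4)+(-78/25)·1)/1000 = -549/200000 m
Superposition: y = Σ y_i = -166789/16200000 m ≈ -0.010296 m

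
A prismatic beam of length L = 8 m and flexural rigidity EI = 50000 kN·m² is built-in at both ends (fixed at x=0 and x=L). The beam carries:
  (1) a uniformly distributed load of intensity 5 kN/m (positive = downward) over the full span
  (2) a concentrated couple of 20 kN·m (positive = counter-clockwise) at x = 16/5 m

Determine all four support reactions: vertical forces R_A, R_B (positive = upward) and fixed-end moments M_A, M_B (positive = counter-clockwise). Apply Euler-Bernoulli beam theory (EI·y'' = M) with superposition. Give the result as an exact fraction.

Load 1 — uniform load w=5 kN/m over full span:
  R_A = wL/2 = 5·8/2 = 20 kN
  M_A = wL²/12 = 5·8²/12 = 80/3 kN·m
  R_B = wL/2 = 5·8/2 = 20 kN
  M_B = -wL²/12 = -5·8²/12 = -80/3 kN·m
Load 2 — applied couple M₀=20 kN·m at a=16/5 m (b=L-a=24/5):
  R_A = 6M₀ab/L³ = 6·20·(16/5)·(24/5)/8³ = 18/5 kN
  M_A = M₀b(2a-b)/L² = 20·(24/5)·(2·(16/5)-(24/5))/8² = 12/5 kN·m
  R_B = -6M₀ab/L³ = -6·20·(16/5)·(24/5)/8³ = -18/5 kN
  M_B = M₀a(2b-a)/L² = 20·(16/5)·(2·(24/5)-(16/5))/8² = 32/5 kN·m
Superposition: R_A = 118/5 kN, M_A = 436/15 kN·m, R_B = 82/5 kN, M_B = -304/15 kN·m

R_A = 118/5 kN, M_A = 436/15 kN·m, R_B = 82/5 kN, M_B = -304/15 kN·m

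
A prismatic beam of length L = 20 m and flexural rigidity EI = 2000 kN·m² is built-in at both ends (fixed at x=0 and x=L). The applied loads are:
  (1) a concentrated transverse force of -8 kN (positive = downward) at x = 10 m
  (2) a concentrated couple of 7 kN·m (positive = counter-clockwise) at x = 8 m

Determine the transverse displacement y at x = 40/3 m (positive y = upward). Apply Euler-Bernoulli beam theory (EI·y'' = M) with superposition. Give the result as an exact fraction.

Load 1 — point force P=-8 kN at a=10 m (b=L-a=10):
  y_1 = -Pa²(L-x)²(3bL-(3b+a)(L-x))/(6L³EI)  [x>a] = -(-8)·10²·(20-(40/3))²·(3·10·20-(3·10+10)·(20-(40/3)))/(6·20³·2000) = 10/81 m
Load 2 — applied couple M₀=7 kN·m at a=8 m (b=L-a=12):
  y_2 = (R_Ax³/6 - M_Ax²/2 - M₀(x-a)²/2)/EI  [x>a] with R_A=63/125, M_A=21/25 = ((63/125)·(40/3)³/6 - (21/25)·(40/3)²/2 - 7·((40/3)-8)²/2)/2000 = 14/1125 m
Superposition: y = Σ y_i = 1376/10125 m ≈ 0.135901 m

y(40/3) = 1376/10125 m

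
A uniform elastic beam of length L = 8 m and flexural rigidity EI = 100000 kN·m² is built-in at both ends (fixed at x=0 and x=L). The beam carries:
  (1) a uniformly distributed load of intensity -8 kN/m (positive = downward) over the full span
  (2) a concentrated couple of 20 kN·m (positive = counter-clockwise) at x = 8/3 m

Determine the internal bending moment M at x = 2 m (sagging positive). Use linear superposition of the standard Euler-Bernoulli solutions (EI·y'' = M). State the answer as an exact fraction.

M(2) = 4/3 kN·m

Load 1 — uniform load w=-8 kN/m over full span:
  M_1 = wLx/2 - wL²/12 - wx²/2 = (-8)·8·2/2 - (-8)·8²/12 - (-8)·2²/2 = -16/3 kN·m
Load 2 — applied couple M₀=20 kN·m at a=8/3 m (b=L-a=16/3):
  M_2 = R_Ax - M_A  [x≤a] with R_A=10/3, M_A=0 = (10/3)·2 - 0 = 20/3 kN·m
Superposition: M = Σ M_i = 4/3 kN·m ≈ 1.333333 kN·m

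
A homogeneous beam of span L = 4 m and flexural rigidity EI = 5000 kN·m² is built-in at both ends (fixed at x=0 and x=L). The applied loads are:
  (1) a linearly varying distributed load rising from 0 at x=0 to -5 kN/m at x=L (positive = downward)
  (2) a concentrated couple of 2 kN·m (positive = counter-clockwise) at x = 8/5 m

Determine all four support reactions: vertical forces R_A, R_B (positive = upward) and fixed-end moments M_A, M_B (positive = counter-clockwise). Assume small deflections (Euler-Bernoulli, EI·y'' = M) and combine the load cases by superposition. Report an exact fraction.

Load 1 — triangular load w₀=-5 kN/m (0→w₀ over full span):
  R_A = 3w₀L/20 = 3·(-5)·4/20 = -3 kN
  M_A = w₀L²/30 = (-5)·4²/30 = -8/3 kN·m
  R_B = 7w₀L/20 = 7·(-5)·4/20 = -7 kN
  M_B = -w₀L²/20 = -(-5)·4²/20 = 4 kN·m
Load 2 — applied couple M₀=2 kN·m at a=8/5 m (b=L-a=12/5):
  R_A = 6M₀ab/L³ = 6·2·(8/5)·(12/5)/4³ = 18/25 kN
  M_A = M₀b(2a-b)/L² = 2·(12/5)·(2·(8/5)-(12/5))/4² = 6/25 kN·m
  R_B = -6M₀ab/L³ = -6·2·(8/5)·(12/5)/4³ = -18/25 kN
  M_B = M₀a(2b-a)/L² = 2·(8/5)·(2·(12/5)-(8/5))/4² = 16/25 kN·m
Superposition: R_A = -57/25 kN, M_A = -182/75 kN·m, R_B = -193/25 kN, M_B = 116/25 kN·m

R_A = -57/25 kN, M_A = -182/75 kN·m, R_B = -193/25 kN, M_B = 116/25 kN·m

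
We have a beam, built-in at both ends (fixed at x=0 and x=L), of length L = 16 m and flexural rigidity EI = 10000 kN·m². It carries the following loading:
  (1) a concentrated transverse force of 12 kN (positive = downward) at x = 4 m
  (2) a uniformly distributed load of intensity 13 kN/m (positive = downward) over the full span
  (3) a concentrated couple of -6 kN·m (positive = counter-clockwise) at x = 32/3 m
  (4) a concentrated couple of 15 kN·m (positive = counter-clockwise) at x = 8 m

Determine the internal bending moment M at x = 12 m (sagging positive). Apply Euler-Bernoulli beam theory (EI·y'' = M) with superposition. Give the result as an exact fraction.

Load 1 — point force P=12 kN at a=4 m (b=L-a=12):
  M_1 = Pa²(a+3b)(L-x)/L³ - Pa²b/L²  [x>a] = 12·4²·(4+3·12)·(16-12)/16³ - 12·4²·12/16² = -3/2 kN·m
Load 2 — uniform load w=13 kN/m over full span:
  M_2 = wLx/2 - wL²/12 - wx²/2 = 13·16·12/2 - 13·16²/12 - 13·12²/2 = 104/3 kN·m
Load 3 — applied couple M₀=-6 kN·m at a=32/3 m (b=L-a=16/3):
  M_3 = R_Ax - M_A - M₀  [x>a] with R_A=-1/2, M_A=-2 = (-1/2)·12 - (-2) - (-6) = 2 kN·m
Load 4 — applied couple M₀=15 kN·m at a=8 m (b=L-a=8):
  M_4 = R_Ax - M_A - M₀  [x>a] with R_A=45/32, M_A=15/4 = (45/32)·12 - (15/4) - 15 = -15/8 kN·m
Superposition: M = Σ M_i = 799/24 kN·m ≈ 33.291667 kN·m

M(12) = 799/24 kN·m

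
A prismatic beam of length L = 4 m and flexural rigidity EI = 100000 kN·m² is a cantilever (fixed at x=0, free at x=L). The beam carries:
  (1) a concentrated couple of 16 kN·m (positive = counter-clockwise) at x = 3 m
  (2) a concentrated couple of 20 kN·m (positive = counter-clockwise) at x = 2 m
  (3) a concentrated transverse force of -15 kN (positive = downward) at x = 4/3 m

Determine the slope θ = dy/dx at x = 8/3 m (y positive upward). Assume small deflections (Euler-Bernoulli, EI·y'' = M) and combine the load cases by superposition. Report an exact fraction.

Load 1 — applied couple M₀=16 kN·m at a=3 m (b=L-a=1):
  θ_1 = M₀x/EI  [x≤a] = 16·(8/3)/100000 = 4/9375 rad
Load 2 — applied couple M₀=20 kN·m at a=2 m (b=L-a=2):
  θ_2 = M₀a/EI  [x>a] = 20·2/100000 = 1/2500 rad
Load 3 — point force P=-15 kN at a=4/3 m (b=L-a=8/3):
  θ_3 = -Pa²/(2EI)  [x>a] = -(-15)·(4/3)²/(2·100000) = 1/7500 rad
Superposition: θ = Σ θ_i = 3/3125 rad ≈ 0.000960 rad

θ(8/3) = 3/3125 rad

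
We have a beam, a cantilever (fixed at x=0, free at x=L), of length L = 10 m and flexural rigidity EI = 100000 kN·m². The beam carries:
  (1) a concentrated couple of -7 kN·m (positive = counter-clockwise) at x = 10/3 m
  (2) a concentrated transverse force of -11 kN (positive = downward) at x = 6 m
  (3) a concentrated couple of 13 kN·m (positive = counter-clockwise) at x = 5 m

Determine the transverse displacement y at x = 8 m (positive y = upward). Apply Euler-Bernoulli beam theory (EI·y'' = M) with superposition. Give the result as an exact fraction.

y(8) = 25159/1800000 m

Load 1 — applied couple M₀=-7 kN·m at a=10/3 m (b=L-a=20/3):
  y_1 = M₀a(2x-a)/(2EI)  [x>a] = (-7)·(10/3)·(2·8-(10/3))/(2·100000) = -133/90000 m
Load 2 — point force P=-11 kN at a=6 m (b=L-a=4):
  y_2 = -Pa²(3x-a)/(6EI)  [x>a] = -(-11)·6²·(3·8-6)/(6·100000) = 297/25000 m
Load 3 — applied couple M₀=13 kN·m at a=5 m (b=L-a=5):
  y_3 = M₀a(2x-a)/(2EI)  [x>a] = 13·5·(2·8-5)/(2·100000) = 143/40000 m
Superposition: y = Σ y_i = 25159/1800000 m ≈ 0.013977 m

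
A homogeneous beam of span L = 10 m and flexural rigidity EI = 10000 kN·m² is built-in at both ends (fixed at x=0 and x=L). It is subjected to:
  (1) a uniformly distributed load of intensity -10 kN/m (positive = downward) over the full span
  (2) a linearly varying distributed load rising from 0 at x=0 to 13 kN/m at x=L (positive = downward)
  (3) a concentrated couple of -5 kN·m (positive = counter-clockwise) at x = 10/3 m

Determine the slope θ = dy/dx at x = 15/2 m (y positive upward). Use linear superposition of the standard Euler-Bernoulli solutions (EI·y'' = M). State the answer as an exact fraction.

θ(15/2) = -737/307200 rad

Load 1 — uniform load w=-10 kN/m over full span:
  θ_1 = -wx(L-x)(L-2x)/(12EI) = -(-10)·(15/2)·(10-(15/2))·(10-2·(15/2))/(12·10000) = -1/128 rad
Load 2 — triangular load w₀=13 kN/m (0→w₀ over full span):
  θ_2 = -w₀(2x(L-x)(L-2x)(x+2L)+x²(L-x)²)/(120LEI) = -13·(2·(15/2)·(10-(15/2))·(10-2·(15/2))·((15/2)+2·10)+(15/2)²·(10-(15/2))²)/(120·10·10000) = 533/102400 rad
Load 3 — applied couple M₀=-5 kN·m at a=10/3 m (b=L-a=20/3):
  θ_3 = (R_Ax²/2 - M_Ax - M₀(x-a))/EI  [x>a] with R_A=-2/3, M_A=0 = ((-2/3)·(15/2)²/2 - 0·(15/2) - (-5)·((15/2)-(10/3)))/10000 = 1/4800 rad
Superposition: θ = Σ θ_i = -737/307200 rad ≈ -0.002399 rad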